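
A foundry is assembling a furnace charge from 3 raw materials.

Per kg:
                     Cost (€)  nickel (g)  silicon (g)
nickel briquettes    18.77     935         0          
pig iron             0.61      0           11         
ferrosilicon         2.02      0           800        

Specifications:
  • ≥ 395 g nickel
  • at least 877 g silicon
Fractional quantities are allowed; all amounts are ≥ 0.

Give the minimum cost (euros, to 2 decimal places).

€10.14

Let x1 = kg of nickel briquettes, x2 = kg of pig iron, x3 = kg of ferrosilicon.
min 18.77x1 + 0.61x2 + 2.02x3 with:
  935x1 ≥ 395   (nickel)
  11x2 + 800x3 ≥ 877   (silicon)
  x1, x2, x3 ≥ 0.
The optimal basis is {nickel briquettes, ferrosilicon}; pig iron drops out. There the nickel and silicon constraints are tight.
So nickel briquettes = 0.4225 kg, ferrosilicon = 1.096 kg.
Objective = 18.77·0.4225 + 2.02·1.096 = 10.1442.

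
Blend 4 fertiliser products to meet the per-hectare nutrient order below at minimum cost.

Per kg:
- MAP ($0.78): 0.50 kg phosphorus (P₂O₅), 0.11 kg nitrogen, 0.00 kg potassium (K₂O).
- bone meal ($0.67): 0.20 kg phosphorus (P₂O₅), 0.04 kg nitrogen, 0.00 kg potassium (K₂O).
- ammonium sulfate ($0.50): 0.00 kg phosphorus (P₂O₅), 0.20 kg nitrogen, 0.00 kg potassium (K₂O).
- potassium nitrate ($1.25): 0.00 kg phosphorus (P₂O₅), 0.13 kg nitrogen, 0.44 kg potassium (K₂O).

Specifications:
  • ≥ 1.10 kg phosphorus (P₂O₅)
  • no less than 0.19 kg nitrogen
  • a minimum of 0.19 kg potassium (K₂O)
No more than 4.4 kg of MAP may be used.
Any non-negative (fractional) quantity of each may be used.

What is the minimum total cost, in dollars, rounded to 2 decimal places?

$2.26

This is a linear program. Let x1 = kg of MAP, x2 = kg of bone meal, x3 = kg of ammonium sulfate, x4 = kg of potassium nitrate.
Minimise 0.78x1 + 0.67x2 + 0.5x3 + 1.25x4 subject to:
  0.5x1 + 0.2x2 ≥ 1.1   (phosphorus (P₂O₅))
  0.11x1 + 0.04x2 + 0.2x3 + 0.13x4 ≥ 0.19   (nitrogen)
  0.44x4 ≥ 0.19   (potassium (K₂O))
  x1 ≤ 4.4
  x1, x2, x3, x4 ≥ 0.
The optimal basis is {MAP, potassium nitrate}; bone meal, ammonium sulfate drop out. There the phosphorus (P₂O₅) and potassium (K₂O) constraints are tight.
Solving gives x1 = 2.2, x4 = 0.4318.
Objective = 0.78·2.2 + 1.25·0.4318 = 2.2558.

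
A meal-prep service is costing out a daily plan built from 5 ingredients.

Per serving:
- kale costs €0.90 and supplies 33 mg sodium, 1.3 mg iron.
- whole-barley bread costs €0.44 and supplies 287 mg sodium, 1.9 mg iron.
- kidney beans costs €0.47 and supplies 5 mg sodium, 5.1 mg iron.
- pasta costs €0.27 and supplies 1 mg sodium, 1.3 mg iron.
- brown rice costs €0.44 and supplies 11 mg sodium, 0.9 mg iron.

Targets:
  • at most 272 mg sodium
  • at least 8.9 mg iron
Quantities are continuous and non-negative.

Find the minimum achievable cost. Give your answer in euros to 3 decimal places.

Let x1 = servings of kale, x2 = servings of whole-barley bread, x3 = servings of kidney beans, x4 = servings of pasta, x5 = servings of brown rice.
min 0.9x1 + 0.44x2 + 0.47x3 + 0.27x4 + 0.44x5 s.t.:
  33x1 + 287x2 + 5x3 + 1x4 + 11x5 ≤ 272   (sodium)
  1.3x1 + 1.9x2 + 5.1x3 + 1.3x4 + 0.9x5 ≥ 8.9   (iron)
  x1, x2, x3, x4, x5 ≥ 0.
At the optimum only kidney beans is positive (kale, whole-barley bread, pasta, brown rice = 0). The iron requirement is met with equality.
Optimal quantities: kidney beans = 1.745 servings.
Total cost: 0.47·1.745 = 0.82015.

€0.820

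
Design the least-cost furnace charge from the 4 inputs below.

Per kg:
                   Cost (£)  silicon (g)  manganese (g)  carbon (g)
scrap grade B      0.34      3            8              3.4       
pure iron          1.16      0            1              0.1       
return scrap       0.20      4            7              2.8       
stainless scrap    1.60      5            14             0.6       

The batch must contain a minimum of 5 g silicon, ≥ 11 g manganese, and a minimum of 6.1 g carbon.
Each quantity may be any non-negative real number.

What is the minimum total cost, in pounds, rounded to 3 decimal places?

Let x1 = kg of scrap grade B, x2 = kg of pure iron, x3 = kg of return scrap, x4 = kg of stainless scrap.
Minimize 0.34x1 + 1.16x2 + 0.2x3 + 1.6x4 s.t.:
  3x1 + 4x3 + 5x4 ≥ 5   (silicon)
  8x1 + 1x2 + 7x3 + 14x4 ≥ 11   (manganese)
  3.4x1 + 0.1x2 + 2.8x3 + 0.6x4 ≥ 6.1   (carbon)
  x1, x2, x3, x4 ≥ 0.
The minimum-cost mix takes nothing from scrap grade B, pure iron, stainless scrap — only return scrap. Binding constraint: carbon.
That vertex is x3 = 2.179.
Cost = 0.2·2.179 = 0.43580.

£0.436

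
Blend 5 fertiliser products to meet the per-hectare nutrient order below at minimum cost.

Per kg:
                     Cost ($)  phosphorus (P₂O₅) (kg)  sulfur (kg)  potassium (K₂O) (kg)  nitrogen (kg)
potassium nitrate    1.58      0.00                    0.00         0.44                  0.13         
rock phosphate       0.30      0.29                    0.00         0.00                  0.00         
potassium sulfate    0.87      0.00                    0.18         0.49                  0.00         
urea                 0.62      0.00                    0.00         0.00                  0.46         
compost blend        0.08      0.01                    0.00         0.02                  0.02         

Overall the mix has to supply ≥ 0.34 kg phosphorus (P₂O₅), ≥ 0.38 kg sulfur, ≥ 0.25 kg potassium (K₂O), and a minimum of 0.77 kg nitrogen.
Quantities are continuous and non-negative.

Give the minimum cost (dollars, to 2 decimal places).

$3.23

Let x1 = kg of potassium nitrate, x2 = kg of rock phosphate, x3 = kg of potassium sulfate, x4 = kg of urea, x5 = kg of compost blend.
min 1.58x1 + 0.3x2 + 0.87x3 + 0.62x4 + 0.08x5 with:
  0.29x2 + 0.01x5 ≥ 0.34   (phosphorus (P₂O₅))
  0.18x3 ≥ 0.38   (sulfur)
  0.44x1 + 0.49x3 + 0.02x5 ≥ 0.25   (potassium (K₂O))
  0.13x1 + 0.46x4 + 0.02x5 ≥ 0.77   (nitrogen)
  x1, x2, x3, x4, x5 ≥ 0.
The cheapest feasible vertex uses only rock phosphate, potassium sulfate, urea; potassium nitrate, compost blend are not used. There the phosphorus (P₂O₅), sulfur, nitrogen constraints are tight.
Solving gives x2 = 1.172, x3 = 2.111, x4 = 1.674.
Total cost: 0.3·1.172 + 0.87·2.111 + 0.62·1.674 = 3.2261.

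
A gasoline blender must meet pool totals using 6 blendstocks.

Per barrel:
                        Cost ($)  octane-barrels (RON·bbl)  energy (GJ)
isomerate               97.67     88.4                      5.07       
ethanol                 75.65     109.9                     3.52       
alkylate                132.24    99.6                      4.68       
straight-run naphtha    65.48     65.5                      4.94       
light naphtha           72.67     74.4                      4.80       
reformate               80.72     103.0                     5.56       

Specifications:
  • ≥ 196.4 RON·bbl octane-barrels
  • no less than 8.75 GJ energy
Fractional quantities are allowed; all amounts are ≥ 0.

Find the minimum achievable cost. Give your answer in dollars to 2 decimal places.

Set it up as a linear program. Let x1 = barrels of isomerate, x2 = barrels of ethanol, x3 = barrels of alkylate, x4 = barrels of straight-run naphtha, x5 = barrels of light naphtha, x6 = barrels of reformate.
Minimise 97.67x1 + 75.65x2 + 132.24x3 + 65.48x4 + 72.67x5 + 80.72x6 subject to:
  88.4x1 + 109.9x2 + 99.6x3 + 65.5x4 + 74.4x5 + 103x6 ≥ 196.4   (octane-barrels)
  5.07x1 + 3.52x2 + 4.68x3 + 4.94x4 + 4.8x5 + 5.56x6 ≥ 8.75   (energy)
  x1, x2, x3, x4, x5, x6 ≥ 0.
The cheapest feasible vertex uses only ethanol, reformate; isomerate, alkylate, straight-run naphtha, light naphtha are not used. Binding constraints: octane-barrels and energy.
Optimal quantities: ethanol = 0.767591 barrels, reformate = 1.08778 barrels.
Total cost: 75.65·0.767591 + 80.72·1.08778 = 145.8739.

$145.87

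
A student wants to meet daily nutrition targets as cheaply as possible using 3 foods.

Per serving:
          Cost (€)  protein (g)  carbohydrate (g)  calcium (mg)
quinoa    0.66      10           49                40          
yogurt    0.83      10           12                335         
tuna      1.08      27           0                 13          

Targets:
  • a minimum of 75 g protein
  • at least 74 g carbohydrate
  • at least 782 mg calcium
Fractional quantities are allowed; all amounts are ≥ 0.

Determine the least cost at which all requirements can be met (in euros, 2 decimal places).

€4.18

Let x1 = servings of quinoa, x2 = servings of yogurt, x3 = servings of tuna.
Minimise 0.66x1 + 0.83x2 + 1.08x3 subject to:
  10x1 + 10x2 + 27x3 ≥ 75   (protein)
  49x1 + 12x2 ≥ 74   (carbohydrate)
  40x1 + 335x2 + 13x3 ≥ 782   (calcium)
  x1, x2, x3 ≥ 0.
All 3 inputs are positive at the optimum. Binding constraints: protein, carbohydrate, calcium.
That vertex is x1 = 0.9826, x2 = 2.154, x3 = 1.616.
Objective = 0.66·0.9826 + 0.83·2.154 + 1.08·1.616 = 4.1816.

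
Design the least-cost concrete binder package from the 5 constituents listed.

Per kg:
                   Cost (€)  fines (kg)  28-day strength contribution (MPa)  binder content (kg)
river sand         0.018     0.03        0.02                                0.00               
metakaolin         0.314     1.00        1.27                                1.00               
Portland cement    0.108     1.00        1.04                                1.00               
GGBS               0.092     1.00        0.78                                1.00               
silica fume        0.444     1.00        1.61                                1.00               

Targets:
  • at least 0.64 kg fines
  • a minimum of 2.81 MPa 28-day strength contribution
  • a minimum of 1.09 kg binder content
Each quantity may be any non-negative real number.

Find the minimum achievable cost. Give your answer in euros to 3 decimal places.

Treat it as an LP. Let x1 = kg of river sand, x2 = kg of metakaolin, x3 = kg of Portland cement, x4 = kg of GGBS, x5 = kg of silica fume.
Minimize 0.018x1 + 0.314x2 + 0.108x3 + 0.092x4 + 0.444x5 subject to:
  0.03x1 + 1x2 + 1x3 + 1x4 + 1x5 ≥ 0.64   (fines)
  0.02x1 + 1.27x2 + 1.04x3 + 0.78x4 + 1.61x5 ≥ 2.81   (28-day strength contribution)
  1x2 + 1x3 + 1x4 + 1x5 ≥ 1.09   (binder content)
  x1, x2, x3, x4, x5 ≥ 0.
The cheapest feasible vertex uses only Portland cement; river sand, metakaolin, GGBS, silica fume are not used. Binding constraint: 28-day strength contribution.
Optimal quantities: Portland cement = 2.702 kg.
Objective = 0.108·2.702 = 0.29182.

€0.292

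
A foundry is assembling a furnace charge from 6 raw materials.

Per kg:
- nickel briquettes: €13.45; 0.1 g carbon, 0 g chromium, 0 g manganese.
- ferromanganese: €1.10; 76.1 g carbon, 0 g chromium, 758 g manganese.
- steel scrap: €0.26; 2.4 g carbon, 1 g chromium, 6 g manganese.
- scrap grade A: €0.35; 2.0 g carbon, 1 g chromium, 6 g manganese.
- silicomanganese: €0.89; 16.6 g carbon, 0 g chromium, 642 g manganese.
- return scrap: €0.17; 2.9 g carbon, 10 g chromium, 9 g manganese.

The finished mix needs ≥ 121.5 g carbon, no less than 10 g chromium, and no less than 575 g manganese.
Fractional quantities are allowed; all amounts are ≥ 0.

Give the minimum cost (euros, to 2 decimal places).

Treat it as an LP. Let x1 = kg of nickel briquettes, x2 = kg of ferromanganese, x3 = kg of steel scrap, x4 = kg of scrap grade A, x5 = kg of silicomanganese, x6 = kg of return scrap.
Minimise 13.45x1 + 1.1x2 + 0.26x3 + 0.35x4 + 0.89x5 + 0.17x6 with:
  0.1x1 + 76.1x2 + 2.4x3 + 2x4 + 16.6x5 + 2.9x6 ≥ 121.5   (carbon)
  1x3 + 1x4 + 10x6 ≥ 10   (chromium)
  758x2 + 6x3 + 6x4 + 642x5 + 9x6 ≥ 575   (manganese)
  x1, x2, x3, x4, x5, x6 ≥ 0.
At the optimum only ferromanganese, return scrap are positive (nickel briquettes, steel scrap, scrap grade A, silicomanganese = 0). Binding constraints: carbon and chromium.
So ferromanganese = 1.558 kg, return scrap = 1 kg.
Objective = 1.1·1.558 + 0.17·1 = 1.8838.

€1.88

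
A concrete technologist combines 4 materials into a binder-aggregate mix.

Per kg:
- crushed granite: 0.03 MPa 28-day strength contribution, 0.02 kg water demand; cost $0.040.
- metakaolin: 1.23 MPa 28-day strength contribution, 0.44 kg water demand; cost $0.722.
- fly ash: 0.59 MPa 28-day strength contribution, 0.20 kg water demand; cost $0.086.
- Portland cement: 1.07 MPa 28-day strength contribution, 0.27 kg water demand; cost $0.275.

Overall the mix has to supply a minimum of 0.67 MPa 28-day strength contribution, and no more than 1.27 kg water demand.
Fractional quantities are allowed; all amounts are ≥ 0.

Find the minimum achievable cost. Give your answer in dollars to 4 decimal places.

Treat it as an LP. Let x1 = kg of crushed granite, x2 = kg of metakaolin, x3 = kg of fly ash, x4 = kg of Portland cement.
Minimise 0.04x1 + 0.722x2 + 0.086x3 + 0.275x4 s.t.:
  0.03x1 + 1.23x2 + 0.59x3 + 1.07x4 ≥ 0.67   (28-day strength contribution)
  0.02x1 + 0.44x2 + 0.2x3 + 0.27x4 ≤ 1.27   (water demand)
  x1, x2, x3, x4 ≥ 0.
The optimal basis is {fly ash}; crushed granite, metakaolin, Portland cement drop out. Binding constraint: 28-day strength contribution.
So fly ash = 1.136 kg.
Hence cost = 0.086·1.136 = $0.097696.

$0.0977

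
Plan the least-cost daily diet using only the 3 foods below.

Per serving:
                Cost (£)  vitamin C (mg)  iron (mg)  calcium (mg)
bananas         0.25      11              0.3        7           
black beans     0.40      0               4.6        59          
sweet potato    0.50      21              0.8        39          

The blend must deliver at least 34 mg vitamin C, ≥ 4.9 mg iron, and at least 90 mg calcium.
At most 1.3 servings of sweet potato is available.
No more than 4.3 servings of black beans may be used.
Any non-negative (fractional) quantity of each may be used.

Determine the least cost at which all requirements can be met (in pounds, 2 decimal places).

This is a linear program. Let x1 = servings of bananas, x2 = servings of black beans, x3 = servings of sweet potato.
Minimize 0.25x1 + 0.4x2 + 0.5x3 subject to:
  11x1 + 21x3 ≥ 34   (vitamin C)
  0.3x1 + 4.6x2 + 0.8x3 ≥ 4.9   (iron)
  7x1 + 59x2 + 39x3 ≥ 90   (calcium)
  x3 ≤ 1.3
  x2 ≤ 4.3
  x1, x2, x3 ≥ 0.
All 3 inputs are positive at the optimum. The vitamin C, iron, calcium requirements are met with equality.
Solving gives x1 = 1.628, x2 = 0.8258, x3 = 0.7662.
Cost = 0.25·1.628 + 0.4·0.8258 + 0.5·0.7662 = 1.1204.

£1.12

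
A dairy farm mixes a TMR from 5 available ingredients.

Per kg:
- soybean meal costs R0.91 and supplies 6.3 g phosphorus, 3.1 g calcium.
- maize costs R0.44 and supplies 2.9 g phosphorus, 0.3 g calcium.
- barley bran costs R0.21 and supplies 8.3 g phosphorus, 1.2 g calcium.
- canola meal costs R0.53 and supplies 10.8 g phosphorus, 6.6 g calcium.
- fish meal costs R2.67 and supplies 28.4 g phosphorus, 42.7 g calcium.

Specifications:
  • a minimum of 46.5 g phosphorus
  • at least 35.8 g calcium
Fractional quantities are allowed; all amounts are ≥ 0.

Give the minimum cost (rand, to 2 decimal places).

R2.65

Let x1 = kg of soybean meal, x2 = kg of maize, x3 = kg of barley bran, x4 = kg of canola meal, x5 = kg of fish meal.
Minimise 0.91x1 + 0.44x2 + 0.21x3 + 0.53x4 + 2.67x5 s.t.:
  6.3x1 + 2.9x2 + 8.3x3 + 10.8x4 + 28.4x5 ≥ 46.5   (phosphorus)
  3.1x1 + 0.3x2 + 1.2x3 + 6.6x4 + 42.7x5 ≥ 35.8   (calcium)
  x1, x2, x3, x4, x5 ≥ 0.
The optimal basis is {barley bran, fish meal}; soybean meal, maize, canola meal drop out. There the phosphorus and calcium constraints are tight.
Optimal quantities: barley bran = 3.024 kg, fish meal = 0.7534 kg.
Objective = 0.21·3.024 + 2.67·0.7534 = 2.6466.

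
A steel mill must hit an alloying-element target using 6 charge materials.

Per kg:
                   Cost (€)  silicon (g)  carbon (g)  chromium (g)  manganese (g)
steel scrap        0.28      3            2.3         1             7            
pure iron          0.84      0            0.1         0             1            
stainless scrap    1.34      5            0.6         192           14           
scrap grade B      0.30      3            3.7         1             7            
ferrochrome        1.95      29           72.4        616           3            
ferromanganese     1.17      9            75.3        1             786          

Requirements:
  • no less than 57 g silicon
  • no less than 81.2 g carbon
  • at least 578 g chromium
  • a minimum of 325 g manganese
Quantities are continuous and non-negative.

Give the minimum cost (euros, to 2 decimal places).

€4.06

Let x1 = kg of steel scrap, x2 = kg of pure iron, x3 = kg of stainless scrap, x4 = kg of scrap grade B, x5 = kg of ferrochrome, x6 = kg of ferromanganese.
min 0.28x1 + 0.84x2 + 1.34x3 + 0.3x4 + 1.95x5 + 1.17x6 with:
  3x1 + 5x3 + 3x4 + 29x5 + 9x6 ≥ 57   (silicon)
  2.3x1 + 0.1x2 + 0.6x3 + 3.7x4 + 72.4x5 + 75.3x6 ≥ 81.2   (carbon)
  1x1 + 192x3 + 1x4 + 616x5 + 1x6 ≥ 578   (chromium)
  7x1 + 1x2 + 14x3 + 7x4 + 3x5 + 786x6 ≥ 325   (manganese)
  x1, x2, x3, x4, x5, x6 ≥ 0.
The cheapest feasible vertex uses only ferrochrome, ferromanganese; steel scrap, pure iron, stainless scrap, scrap grade B are not used. There the silicon and manganese constraints are tight.
That vertex is x5 = 1.839, x6 = 0.4065.
Hence cost = 1.95·1.839 + 1.17·0.4065 = €4.0617.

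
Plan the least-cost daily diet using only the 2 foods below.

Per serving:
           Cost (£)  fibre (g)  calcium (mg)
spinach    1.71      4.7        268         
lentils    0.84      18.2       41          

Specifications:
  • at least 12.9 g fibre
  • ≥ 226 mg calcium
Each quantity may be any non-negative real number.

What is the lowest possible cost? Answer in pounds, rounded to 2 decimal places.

Let x1 = servings of spinach, x2 = servings of lentils.
Minimise 1.71x1 + 0.84x2 s.t.:
  4.7x1 + 18.2x2 ≥ 12.9   (fibre)
  268x1 + 41x2 ≥ 226   (calcium)
  x1, x2 ≥ 0.
Both inputs are positive at the optimum. Binding constraints: fibre and calcium.
That vertex is x1 = 0.7651, x2 = 0.5112.
Objective = 1.71·0.7651 + 0.84·0.5112 = 1.7377.

£1.74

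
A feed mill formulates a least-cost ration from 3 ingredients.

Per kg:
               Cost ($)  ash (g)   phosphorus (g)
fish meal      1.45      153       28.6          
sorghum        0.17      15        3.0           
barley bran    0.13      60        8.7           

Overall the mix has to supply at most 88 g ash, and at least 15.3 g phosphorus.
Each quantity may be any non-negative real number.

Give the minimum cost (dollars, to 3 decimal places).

Set it up as a linear program. Let x1 = kg of fish meal, x2 = kg of sorghum, x3 = kg of barley bran.
min 1.45x1 + 0.17x2 + 0.13x3 with:
  153x1 + 15x2 + 60x3 ≤ 88   (ash)
  28.6x1 + 3x2 + 8.7x3 ≥ 15.3   (phosphorus)
  x1, x2, x3 ≥ 0.
The cheapest feasible vertex uses only sorghum, barley bran; fish meal is not used. The ash and phosphorus requirements are met with equality.
So sorghum = 3.079 kg, barley bran = 0.697 kg.
Cost = 0.17·3.079 + 0.13·0.697 = 0.61404.

$0.614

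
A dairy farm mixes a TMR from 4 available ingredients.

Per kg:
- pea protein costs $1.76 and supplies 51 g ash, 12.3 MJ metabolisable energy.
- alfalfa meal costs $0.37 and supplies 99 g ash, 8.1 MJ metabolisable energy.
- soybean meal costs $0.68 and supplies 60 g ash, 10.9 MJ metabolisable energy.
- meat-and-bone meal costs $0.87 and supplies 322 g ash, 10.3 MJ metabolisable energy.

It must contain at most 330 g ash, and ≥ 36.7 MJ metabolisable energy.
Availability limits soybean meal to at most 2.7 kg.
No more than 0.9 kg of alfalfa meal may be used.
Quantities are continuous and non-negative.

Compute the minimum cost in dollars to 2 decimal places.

$2.17

Let x1 = kg of pea protein, x2 = kg of alfalfa meal, x3 = kg of soybean meal, x4 = kg of meat-and-bone meal.
Minimize 1.76x1 + 0.37x2 + 0.68x3 + 0.87x4 subject to:
  51x1 + 99x2 + 60x3 + 322x4 ≤ 330   (ash)
  12.3x1 + 8.1x2 + 10.9x3 + 10.3x4 ≥ 36.7   (metabolisable energy)
  x3 ≤ 2.7
  x2 ≤ 0.9
  x1, x2, x3, x4 ≥ 0.
At the optimum only alfalfa meal, soybean meal are positive (pea protein, meat-and-bone meal = 0). There the metabolisable energy and the alfalfa meal cap constraints are tight.
So alfalfa meal = 0.9 kg, soybean meal = 2.698 kg.
Objective = 0.37·0.9 + 0.68·2.698 = 2.1676.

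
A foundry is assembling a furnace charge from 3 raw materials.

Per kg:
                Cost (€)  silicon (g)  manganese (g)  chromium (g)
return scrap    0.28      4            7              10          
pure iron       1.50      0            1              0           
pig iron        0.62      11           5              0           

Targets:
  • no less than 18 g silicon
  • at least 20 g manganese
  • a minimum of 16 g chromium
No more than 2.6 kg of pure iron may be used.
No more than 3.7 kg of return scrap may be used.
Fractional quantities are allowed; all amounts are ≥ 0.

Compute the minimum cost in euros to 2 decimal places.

Treat it as an LP. Let x1 = kg of return scrap, x2 = kg of pure iron, x3 = kg of pig iron.
Minimize 0.28x1 + 1.5x2 + 0.62x3 with:
  4x1 + 11x3 ≥ 18   (silicon)
  7x1 + 1x2 + 5x3 ≥ 20   (manganese)
  10x1 ≥ 16   (chromium)
  x2 ≤ 2.6
  x1 ≤ 3.7
  x1, x2, x3 ≥ 0.
The optimal basis is {return scrap, pig iron}; pure iron drops out. There the silicon and manganese constraints are tight.
Optimal quantities: return scrap = 2.281 kg, pig iron = 0.807 kg.
Objective = 0.28·2.281 + 0.62·0.807 = 1.1390.

€1.14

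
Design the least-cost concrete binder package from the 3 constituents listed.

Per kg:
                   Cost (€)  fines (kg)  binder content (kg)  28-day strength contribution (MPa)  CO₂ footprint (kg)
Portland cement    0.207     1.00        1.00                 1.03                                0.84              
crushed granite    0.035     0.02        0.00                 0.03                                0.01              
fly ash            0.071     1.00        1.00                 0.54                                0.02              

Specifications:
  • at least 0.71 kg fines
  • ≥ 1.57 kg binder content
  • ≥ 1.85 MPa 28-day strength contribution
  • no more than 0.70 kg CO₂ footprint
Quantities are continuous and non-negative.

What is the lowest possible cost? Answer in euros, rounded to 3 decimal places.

€0.243

Let x1 = kg of Portland cement, x2 = kg of crushed granite, x3 = kg of fly ash.
Minimize 0.207x1 + 0.035x2 + 0.071x3 s.t.:
  1x1 + 0.02x2 + 1x3 ≥ 0.71   (fines)
  1x1 + 1x3 ≥ 1.57   (binder content)
  1.03x1 + 0.03x2 + 0.54x3 ≥ 1.85   (28-day strength contribution)
  0.84x1 + 0.01x2 + 0.02x3 ≤ 0.7   (CO₂ footprint)
  x1, x2, x3 ≥ 0.
At the optimum only fly ash is positive (Portland cement, crushed granite = 0). Binding constraint: 28-day strength contribution.
Solving gives x3 = 3.426.
Objective = 0.071·3.426 = 0.24325.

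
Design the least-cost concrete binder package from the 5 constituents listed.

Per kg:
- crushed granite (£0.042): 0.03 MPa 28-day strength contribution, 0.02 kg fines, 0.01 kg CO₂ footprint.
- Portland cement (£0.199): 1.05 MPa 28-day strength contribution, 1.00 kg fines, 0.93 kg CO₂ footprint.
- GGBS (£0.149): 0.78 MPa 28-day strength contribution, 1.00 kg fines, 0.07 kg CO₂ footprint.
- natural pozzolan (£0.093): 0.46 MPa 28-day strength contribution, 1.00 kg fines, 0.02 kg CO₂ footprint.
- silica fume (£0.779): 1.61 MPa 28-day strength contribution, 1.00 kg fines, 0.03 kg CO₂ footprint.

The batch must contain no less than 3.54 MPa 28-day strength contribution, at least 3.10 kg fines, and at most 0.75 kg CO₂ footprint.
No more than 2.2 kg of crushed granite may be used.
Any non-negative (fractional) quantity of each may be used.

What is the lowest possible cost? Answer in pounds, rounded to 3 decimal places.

Treat it as an LP. Let x1 = kg of crushed granite, x2 = kg of Portland cement, x3 = kg of GGBS, x4 = kg of natural pozzolan, x5 = kg of silica fume.
Minimise 0.042x1 + 0.199x2 + 0.149x3 + 0.093x4 + 0.779x5 subject to:
  0.03x1 + 1.05x2 + 0.78x3 + 0.46x4 + 1.61x5 ≥ 3.54   (28-day strength contribution)
  0.02x1 + 1x2 + 1x3 + 1x4 + 1x5 ≥ 3.1   (fines)
  0.01x1 + 0.93x2 + 0.07x3 + 0.02x4 + 0.03x5 ≤ 0.75   (CO₂ footprint)
  x1 ≤ 2.2
  x1, x2, x3, x4, x5 ≥ 0.
The minimum-cost mix takes nothing from crushed granite, natural pozzolan, silica fume — only Portland cement, GGBS. There the 28-day strength contribution and CO₂ footprint constraints are tight.
Optimal quantities: Portland cement = 0.5173 kg, GGBS = 3.842 kg.
Total cost: 0.199·0.5173 + 0.149·3.842 = 0.67540.

£0.675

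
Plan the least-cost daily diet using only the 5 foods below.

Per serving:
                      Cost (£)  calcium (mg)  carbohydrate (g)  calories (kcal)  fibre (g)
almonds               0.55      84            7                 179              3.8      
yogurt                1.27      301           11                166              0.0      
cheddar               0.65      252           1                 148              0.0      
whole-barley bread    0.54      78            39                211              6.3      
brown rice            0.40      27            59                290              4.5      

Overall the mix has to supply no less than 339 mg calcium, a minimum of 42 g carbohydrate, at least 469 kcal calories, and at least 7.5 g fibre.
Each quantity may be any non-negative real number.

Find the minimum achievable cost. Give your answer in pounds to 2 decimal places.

£1.32

Let x1 = servings of almonds, x2 = servings of yogurt, x3 = servings of cheddar, x4 = servings of whole-barley bread, x5 = servings of brown rice.
Minimise 0.55x1 + 1.27x2 + 0.65x3 + 0.54x4 + 0.4x5 subject to:
  84x1 + 301x2 + 252x3 + 78x4 + 27x5 ≥ 339   (calcium)
  7x1 + 11x2 + 1x3 + 39x4 + 59x5 ≥ 42   (carbohydrate)
  179x1 + 166x2 + 148x3 + 211x4 + 290x5 ≥ 469   (calories)
  3.8x1 + 6.3x4 + 4.5x5 ≥ 7.5   (fibre)
  x1, x2, x3, x4, x5 ≥ 0.
The cheapest feasible vertex uses only cheddar, whole-barley bread, brown rice; almonds, yogurt are not used. Binding constraints: calcium, calories, fibre.
That vertex is x3 = 1.03, x4 = 0.8554, x5 = 0.4691.
Hence cost = 0.65·1.03 + 0.54·0.8554 + 0.4·0.4691 = £1.3191.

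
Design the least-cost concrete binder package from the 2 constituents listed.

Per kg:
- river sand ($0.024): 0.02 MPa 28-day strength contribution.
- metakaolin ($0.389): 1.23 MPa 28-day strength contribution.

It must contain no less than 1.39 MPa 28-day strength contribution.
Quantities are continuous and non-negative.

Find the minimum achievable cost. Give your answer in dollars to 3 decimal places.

This is a linear program. Let x1 = kg of river sand, x2 = kg of metakaolin.
Minimize 0.024x1 + 0.389x2 subject to:
  0.02x1 + 1.23x2 ≥ 1.39   (28-day strength contribution)
  x1, x2 ≥ 0.
The minimum-cost mix takes nothing from river sand — only metakaolin. The 28-day strength contribution requirement is met with equality.
That vertex is x2 = 1.13.
Objective = 0.389·1.13 = 0.43957.

$0.440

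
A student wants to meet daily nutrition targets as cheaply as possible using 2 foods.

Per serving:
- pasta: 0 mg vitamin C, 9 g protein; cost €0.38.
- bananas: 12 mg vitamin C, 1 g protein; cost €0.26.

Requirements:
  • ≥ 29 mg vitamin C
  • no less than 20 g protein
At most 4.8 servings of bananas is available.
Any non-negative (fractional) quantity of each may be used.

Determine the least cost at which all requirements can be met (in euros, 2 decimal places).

€1.37

Treat it as an LP. Let x1 = servings of pasta, x2 = servings of bananas.
min 0.38x1 + 0.26x2 with:
  12x2 ≥ 29   (vitamin C)
  9x1 + 1x2 ≥ 20   (protein)
  x2 ≤ 4.8
  x1, x2 ≥ 0.
Both inputs are positive at the optimum. Binding constraints: vitamin C and protein.
That vertex is x1 = 1.954, x2 = 2.417.
Hence cost = 0.38·1.954 + 0.26·2.417 = €1.3709.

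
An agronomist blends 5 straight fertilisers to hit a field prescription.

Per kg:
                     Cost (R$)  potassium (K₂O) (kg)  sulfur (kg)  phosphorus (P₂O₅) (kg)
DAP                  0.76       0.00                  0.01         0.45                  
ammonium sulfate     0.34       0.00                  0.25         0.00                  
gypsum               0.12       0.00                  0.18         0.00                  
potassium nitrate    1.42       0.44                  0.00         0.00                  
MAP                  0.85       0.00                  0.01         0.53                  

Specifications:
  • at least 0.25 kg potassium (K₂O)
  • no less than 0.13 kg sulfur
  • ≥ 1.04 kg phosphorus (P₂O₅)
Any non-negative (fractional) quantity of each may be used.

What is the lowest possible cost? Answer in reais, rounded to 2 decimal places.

Let x1 = kg of DAP, x2 = kg of ammonium sulfate, x3 = kg of gypsum, x4 = kg of potassium nitrate, x5 = kg of MAP.
Minimise 0.76x1 + 0.34x2 + 0.12x3 + 1.42x4 + 0.85x5 subject to:
  0.44x4 ≥ 0.25   (potassium (K₂O))
  0.01x1 + 0.25x2 + 0.18x3 + 0.01x5 ≥ 0.13   (sulfur)
  0.45x1 + 0.53x5 ≥ 1.04   (phosphorus (P₂O₅))
  x1, x2, x3, x4, x5 ≥ 0.
At the optimum only gypsum, potassium nitrate, MAP are positive (DAP, ammonium sulfate = 0). Binding constraints: potassium (K₂O), sulfur, phosphorus (P₂O₅).
So gypsum = 0.6132 kg, potassium nitrate = 0.5682 kg, MAP = 1.962 kg.
Hence cost = 0.12·0.6132 + 1.42·0.5682 + 0.85·1.962 = R$2.5481.

R$2.55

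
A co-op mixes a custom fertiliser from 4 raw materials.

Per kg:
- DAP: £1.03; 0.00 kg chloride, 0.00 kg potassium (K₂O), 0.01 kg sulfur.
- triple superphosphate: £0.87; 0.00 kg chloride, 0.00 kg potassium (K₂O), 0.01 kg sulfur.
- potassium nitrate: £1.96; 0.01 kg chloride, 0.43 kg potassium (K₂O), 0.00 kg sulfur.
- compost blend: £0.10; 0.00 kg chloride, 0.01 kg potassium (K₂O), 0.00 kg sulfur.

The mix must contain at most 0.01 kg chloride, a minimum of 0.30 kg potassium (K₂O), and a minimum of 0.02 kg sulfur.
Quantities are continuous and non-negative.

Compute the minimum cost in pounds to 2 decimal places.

£3.11

Set it up as a linear program. Let x1 = kg of DAP, x2 = kg of triple superphosphate, x3 = kg of potassium nitrate, x4 = kg of compost blend.
min 1.03x1 + 0.87x2 + 1.96x3 + 0.1x4 with:
  0.01x3 ≤ 0.01   (chloride)
  0.43x3 + 0.01x4 ≥ 0.3   (potassium (K₂O))
  0.01x1 + 0.01x2 ≥ 0.02   (sulfur)
  x1, x2, x3, x4 ≥ 0.
The optimal basis is {triple superphosphate, potassium nitrate}; DAP, compost blend drop out. There the potassium (K₂O) and sulfur constraints are tight.
So triple superphosphate = 2 kg, potassium nitrate = 0.6977 kg.
Hence cost = 0.87·2 + 1.96·0.6977 = £3.1075.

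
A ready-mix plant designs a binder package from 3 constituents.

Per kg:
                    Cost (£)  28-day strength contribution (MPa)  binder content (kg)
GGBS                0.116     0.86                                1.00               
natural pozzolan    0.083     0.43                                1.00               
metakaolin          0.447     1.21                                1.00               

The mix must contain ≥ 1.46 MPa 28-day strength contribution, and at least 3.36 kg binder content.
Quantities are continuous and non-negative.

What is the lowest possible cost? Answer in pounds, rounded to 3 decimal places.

This is a linear program. Let x1 = kg of GGBS, x2 = kg of natural pozzolan, x3 = kg of metakaolin.
Minimize 0.116x1 + 0.083x2 + 0.447x3 subject to:
  0.86x1 + 0.43x2 + 1.21x3 ≥ 1.46   (28-day strength contribution)
  1x1 + 1x2 + 1x3 ≥ 3.36   (binder content)
  x1, x2, x3 ≥ 0.
At the optimum only GGBS, natural pozzolan are positive (metakaolin = 0). There the 28-day strength contribution and binder content constraints are tight.
Solving gives x1 = 0.03535, x2 = 3.325.
Hence cost = 0.116·0.03535 + 0.083·3.325 = £0.28008.

£0.280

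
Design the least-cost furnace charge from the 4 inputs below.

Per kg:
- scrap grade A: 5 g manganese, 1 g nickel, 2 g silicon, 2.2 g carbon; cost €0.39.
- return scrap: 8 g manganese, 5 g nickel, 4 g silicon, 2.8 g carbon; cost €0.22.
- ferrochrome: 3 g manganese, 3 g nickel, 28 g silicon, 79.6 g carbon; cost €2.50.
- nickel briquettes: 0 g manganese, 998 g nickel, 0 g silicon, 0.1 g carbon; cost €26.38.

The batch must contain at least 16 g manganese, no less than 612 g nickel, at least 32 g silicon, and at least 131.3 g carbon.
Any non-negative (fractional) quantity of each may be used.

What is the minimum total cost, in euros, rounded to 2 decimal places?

Let x1 = kg of scrap grade A, x2 = kg of return scrap, x3 = kg of ferrochrome, x4 = kg of nickel briquettes.
min 0.39x1 + 0.22x2 + 2.5x3 + 26.38x4 subject to:
  5x1 + 8x2 + 3x3 ≥ 16   (manganese)
  1x1 + 5x2 + 3x3 + 998x4 ≥ 612   (nickel)
  2x1 + 4x2 + 28x3 ≥ 32   (silicon)
  2.2x1 + 2.8x2 + 79.6x3 + 0.1x4 ≥ 131.3   (carbon)
  x1, x2, x3, x4 ≥ 0.
The cheapest feasible vertex uses only return scrap, ferrochrome, nickel briquettes; scrap grade A is not used. The manganese, nickel, carbon requirements are met with equality.
Solving gives x2 = 1.4, x3 = 1.599, x4 = 0.6014.
Hence cost = 0.22·1.4 + 2.5·1.599 + 26.38·0.6014 = €20.1704.

€20.17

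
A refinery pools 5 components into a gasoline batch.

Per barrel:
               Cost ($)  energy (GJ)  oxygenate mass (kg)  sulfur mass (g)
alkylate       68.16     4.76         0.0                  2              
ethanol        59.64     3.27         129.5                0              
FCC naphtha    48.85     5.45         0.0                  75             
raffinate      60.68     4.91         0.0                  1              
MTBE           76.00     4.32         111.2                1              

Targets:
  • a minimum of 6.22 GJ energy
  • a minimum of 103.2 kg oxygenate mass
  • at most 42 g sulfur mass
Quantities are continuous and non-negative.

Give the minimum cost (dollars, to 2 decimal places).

$81.86

Let x1 = barrels of alkylate, x2 = barrels of ethanol, x3 = barrels of FCC naphtha, x4 = barrels of raffinate, x5 = barrels of MTBE.
Minimise 68.16x1 + 59.64x2 + 48.85x3 + 60.68x4 + 76x5 s.t.:
  4.76x1 + 3.27x2 + 5.45x3 + 4.91x4 + 4.32x5 ≥ 6.22   (energy)
  129.5x2 + 111.2x5 ≥ 103.2   (oxygenate mass)
  2x1 + 75x3 + 1x4 + 1x5 ≤ 42   (sulfur mass)
  x1, x2, x3, x4, x5 ≥ 0.
The optimal basis is {ethanol, FCC naphtha, raffinate}; alkylate, MTBE drop out. Binding constraints: energy, oxygenate mass, sulfur mass.
So ethanol = 0.7969 barrels, FCC naphtha = 0.5585 barrels, raffinate = 0.1162 barrels.
Total cost: 59.64·0.7969 + 48.85·0.5585 + 60.68·0.1162 = 81.8609.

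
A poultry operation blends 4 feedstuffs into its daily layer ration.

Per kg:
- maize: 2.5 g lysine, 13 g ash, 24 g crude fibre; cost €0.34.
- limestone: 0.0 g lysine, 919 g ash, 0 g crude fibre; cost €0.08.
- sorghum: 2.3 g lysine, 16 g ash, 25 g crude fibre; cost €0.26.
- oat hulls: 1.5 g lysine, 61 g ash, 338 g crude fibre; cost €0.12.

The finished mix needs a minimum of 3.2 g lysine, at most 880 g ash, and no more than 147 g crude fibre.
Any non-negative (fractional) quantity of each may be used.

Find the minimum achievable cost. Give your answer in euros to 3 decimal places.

Treat it as an LP. Let x1 = kg of maize, x2 = kg of limestone, x3 = kg of sorghum, x4 = kg of oat hulls.
min 0.34x1 + 0.08x2 + 0.26x3 + 0.12x4 subject to:
  2.5x1 + 2.3x3 + 1.5x4 ≥ 3.2   (lysine)
  13x1 + 919x2 + 16x3 + 61x4 ≤ 880   (ash)
  24x1 + 25x3 + 338x4 ≤ 147   (crude fibre)
  x1, x2, x3, x4 ≥ 0.
The minimum-cost mix takes nothing from maize, limestone — only sorghum, oat hulls. The lysine and crude fibre requirements are met with equality.
That vertex is x3 = 1.164, x4 = 0.3488.
Cost = 0.26·1.164 + 0.12·0.3488 = 0.344496.

€0.344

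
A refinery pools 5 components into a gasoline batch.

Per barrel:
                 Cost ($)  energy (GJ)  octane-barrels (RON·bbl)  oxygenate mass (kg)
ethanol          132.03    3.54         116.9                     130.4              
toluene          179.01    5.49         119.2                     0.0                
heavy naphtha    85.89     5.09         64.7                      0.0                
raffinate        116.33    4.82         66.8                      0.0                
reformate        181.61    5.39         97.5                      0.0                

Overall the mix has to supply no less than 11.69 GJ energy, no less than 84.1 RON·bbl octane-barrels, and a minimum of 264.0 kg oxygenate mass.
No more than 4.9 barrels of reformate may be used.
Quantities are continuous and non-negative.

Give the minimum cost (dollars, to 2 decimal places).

Treat it as an LP. Let x1 = barrels of ethanol, x2 = barrels of toluene, x3 = barrels of heavy naphtha, x4 = barrels of raffinate, x5 = barrels of reformate.
Minimize 132.03x1 + 179.01x2 + 85.89x3 + 116.33x4 + 181.61x5 s.t.:
  3.54x1 + 5.49x2 + 5.09x3 + 4.82x4 + 5.39x5 ≥ 11.69   (energy)
  116.9x1 + 119.2x2 + 64.7x3 + 66.8x4 + 97.5x5 ≥ 84.1   (octane-barrels)
  130.4x1 ≥ 264   (oxygenate mass)
  x5 ≤ 4.9
  x1, x2, x3, x4, x5 ≥ 0.
The cheapest feasible vertex uses only ethanol, heavy naphtha; toluene, raffinate, reformate are not used. Binding constraints: energy and oxygenate mass.
Solving gives x1 = 2.0245, x3 = 0.88863.
Hence cost = 132.03·2.0245 + 85.89·0.88863 = $343.6192.

$343.62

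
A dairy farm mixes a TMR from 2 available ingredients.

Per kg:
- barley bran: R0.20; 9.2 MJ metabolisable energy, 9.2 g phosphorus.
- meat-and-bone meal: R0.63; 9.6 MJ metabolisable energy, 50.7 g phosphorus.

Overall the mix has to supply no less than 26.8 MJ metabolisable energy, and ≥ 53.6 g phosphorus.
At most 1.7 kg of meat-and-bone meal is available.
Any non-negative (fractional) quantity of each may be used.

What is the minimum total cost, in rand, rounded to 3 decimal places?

Treat it as an LP. Let x1 = kg of barley bran, x2 = kg of meat-and-bone meal.
Minimise 0.2x1 + 0.63x2 s.t.:
  9.2x1 + 9.6x2 ≥ 26.8   (metabolisable energy)
  9.2x1 + 50.7x2 ≥ 53.6   (phosphorus)
  x2 ≤ 1.7
  x1, x2 ≥ 0.
Both inputs are positive at the optimum. Binding constraints: metabolisable energy and phosphorus.
Solving gives x1 = 2.233, x2 = 0.6521.
Total cost: 0.2·2.233 + 0.63·0.6521 = 0.85742.

R0.857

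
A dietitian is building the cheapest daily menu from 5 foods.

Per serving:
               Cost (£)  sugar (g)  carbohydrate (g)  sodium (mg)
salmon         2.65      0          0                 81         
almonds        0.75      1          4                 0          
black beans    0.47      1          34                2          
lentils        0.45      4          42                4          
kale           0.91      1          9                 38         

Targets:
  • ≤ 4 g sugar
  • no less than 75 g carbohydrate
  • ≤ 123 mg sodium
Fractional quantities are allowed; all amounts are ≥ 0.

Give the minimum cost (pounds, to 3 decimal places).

This is a linear program. Let x1 = servings of salmon, x2 = servings of almonds, x3 = servings of black beans, x4 = servings of lentils, x5 = servings of kale.
Minimize 2.65x1 + 0.75x2 + 0.47x3 + 0.45x4 + 0.91x5 s.t.:
  1x2 + 1x3 + 4x4 + 1x5 ≤ 4   (sugar)
  4x2 + 34x3 + 42x4 + 9x5 ≥ 75   (carbohydrate)
  81x1 + 2x3 + 4x4 + 38x5 ≤ 123   (sodium)
  x1, x2, x3, x4, x5 ≥ 0.
The cheapest feasible vertex uses only black beans, lentils; salmon, almonds, kale are not used. There the sugar and carbohydrate constraints are tight.
So black beans = 1.404 servings, lentils = 0.6489 servings.
Objective = 0.47·1.404 + 0.45·0.6489 = 0.95189.

£0.952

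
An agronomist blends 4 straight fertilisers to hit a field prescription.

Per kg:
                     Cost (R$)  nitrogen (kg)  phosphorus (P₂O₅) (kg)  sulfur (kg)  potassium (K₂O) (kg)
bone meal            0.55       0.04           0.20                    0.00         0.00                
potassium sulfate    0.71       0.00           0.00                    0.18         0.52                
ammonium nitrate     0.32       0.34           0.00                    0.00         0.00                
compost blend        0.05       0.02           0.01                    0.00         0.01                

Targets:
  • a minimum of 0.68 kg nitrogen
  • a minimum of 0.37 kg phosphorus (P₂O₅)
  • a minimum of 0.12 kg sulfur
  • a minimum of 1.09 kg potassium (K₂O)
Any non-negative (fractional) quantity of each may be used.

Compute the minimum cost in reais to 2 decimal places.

R$2.80

Let x1 = kg of bone meal, x2 = kg of potassium sulfate, x3 = kg of ammonium nitrate, x4 = kg of compost blend.
min 0.55x1 + 0.71x2 + 0.32x3 + 0.05x4 subject to:
  0.04x1 + 0.34x3 + 0.02x4 ≥ 0.68   (nitrogen)
  0.2x1 + 0.01x4 ≥ 0.37   (phosphorus (P₂O₅))
  0.18x2 ≥ 0.12   (sulfur)
  0.52x2 + 0.01x4 ≥ 1.09   (potassium (K₂O))
  x1, x2, x3, x4 ≥ 0.
At the optimum only bone meal, potassium sulfate, compost blend are positive (ammonium nitrate = 0). Binding constraints: nitrogen, phosphorus (P₂O₅), potassium (K₂O).
Optimal quantities: bone meal = 0.1667 kg, potassium sulfate = 1.449 kg, compost blend = 33.67 kg.
Cost = 0.55·0.1667 + 0.71·1.449 + 0.05·33.67 = 2.8040.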